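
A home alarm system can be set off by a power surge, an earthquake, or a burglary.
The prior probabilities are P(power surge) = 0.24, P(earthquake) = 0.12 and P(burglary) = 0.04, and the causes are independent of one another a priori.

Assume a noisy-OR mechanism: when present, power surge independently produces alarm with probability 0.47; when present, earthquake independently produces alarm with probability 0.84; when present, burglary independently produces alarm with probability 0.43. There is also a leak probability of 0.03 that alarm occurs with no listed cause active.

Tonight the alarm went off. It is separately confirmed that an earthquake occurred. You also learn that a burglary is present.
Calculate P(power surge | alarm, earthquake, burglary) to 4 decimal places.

Under noisy-OR, P(alarm | causes) = 1 − (1−0.03)·∏(1−qᵢ) over the active causes.
Weight on power surge=true, given the evidence: 0.953114×0.24 = 0.228747
The normalizing constant is 0.911536×0.76 + 0.953114×0.24 = 0.921514
P(power surge | alarm, earthquake, burglary) = 0.228747/0.921514 ≈ 0.2482

P(power surge | alarm, earthquake, burglary) ≈ 0.2482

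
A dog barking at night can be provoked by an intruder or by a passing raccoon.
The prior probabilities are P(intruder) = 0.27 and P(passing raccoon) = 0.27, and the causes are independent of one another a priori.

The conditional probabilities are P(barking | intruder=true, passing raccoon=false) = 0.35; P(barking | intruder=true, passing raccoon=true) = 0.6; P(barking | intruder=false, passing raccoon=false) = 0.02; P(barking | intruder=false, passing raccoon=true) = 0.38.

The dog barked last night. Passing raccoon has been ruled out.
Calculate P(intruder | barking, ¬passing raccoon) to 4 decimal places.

Sum P(barking|·) weighted by the priors over both values of intruder:
  P(barking | ¬passing raccoon) = 0.02*0.73 + 0.35*0.27
        = 0.014600 + 0.094500 = 0.109100
Configurations with intruder contribute 0.094500, so
  P(intruder | barking, ¬passing raccoon) = 0.094500 / 0.109100 ≈ 0.8662

P(intruder | barking, ¬passing raccoon) ≈ 0.8662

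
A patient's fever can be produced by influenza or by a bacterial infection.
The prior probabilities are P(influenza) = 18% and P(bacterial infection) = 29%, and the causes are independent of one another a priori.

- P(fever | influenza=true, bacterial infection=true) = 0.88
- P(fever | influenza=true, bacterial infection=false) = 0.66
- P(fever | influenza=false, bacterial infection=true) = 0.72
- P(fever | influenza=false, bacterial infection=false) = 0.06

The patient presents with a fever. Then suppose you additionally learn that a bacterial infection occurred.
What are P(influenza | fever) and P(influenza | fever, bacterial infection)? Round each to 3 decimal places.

Enumerate the 4 (influenza, bacterial infection) configurations and weight by the priors:
  P(fever) = 0.06·0.82·0.71 + 0.72·0.82·0.29 + 0.66·0.18·0.71 + 0.88·0.18·0.29
        = 0.034932 + 0.171216 + 0.084348 + 0.045936 = 0.336432
The terms with influenza present sum to 0.130284, so
  P(influenza | fever) = 0.130284 / 0.336432 ≈ 0.387

With the extra evidence:
Enumerate both values of influenza and weight by the priors:
  P(fever | bacterial infection) = 0.72×0.82 + 0.88×0.18
        = 0.590400 + 0.158400 = 0.748800
Keeping only the influenza-present terms gives 0.158400, so
  P(influenza | fever, bacterial infection) = 0.158400 / 0.748800 ≈ 0.212
This is intercausal reasoning (explaining away): once bacterial infection accounts for the fever, influenza becomes less likely.

P(influenza | fever) ≈ 0.387; P(influenza | fever, bacterial infection) ≈ 0.212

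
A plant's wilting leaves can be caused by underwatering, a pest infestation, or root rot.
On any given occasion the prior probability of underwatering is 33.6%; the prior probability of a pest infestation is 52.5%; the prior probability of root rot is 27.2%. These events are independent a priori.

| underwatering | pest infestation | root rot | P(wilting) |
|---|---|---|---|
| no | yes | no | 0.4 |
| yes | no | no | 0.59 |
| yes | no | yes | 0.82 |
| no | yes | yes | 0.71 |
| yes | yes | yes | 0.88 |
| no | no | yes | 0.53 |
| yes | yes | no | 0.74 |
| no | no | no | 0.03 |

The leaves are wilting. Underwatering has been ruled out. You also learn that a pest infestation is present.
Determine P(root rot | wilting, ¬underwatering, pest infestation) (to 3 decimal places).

Numerator (weight on configurations with root rot): 0.71·0.272 = 0.193120
Normalizer over all consistent configurations: 0.4·0.728 + 0.71·0.272 = 0.484320
P(root rot | wilting, ¬underwatering, pest infestation) = 0.193120/0.484320 ≈ 0.399

P(root rot | wilting, ¬underwatering, pest infestation) ≈ 0.399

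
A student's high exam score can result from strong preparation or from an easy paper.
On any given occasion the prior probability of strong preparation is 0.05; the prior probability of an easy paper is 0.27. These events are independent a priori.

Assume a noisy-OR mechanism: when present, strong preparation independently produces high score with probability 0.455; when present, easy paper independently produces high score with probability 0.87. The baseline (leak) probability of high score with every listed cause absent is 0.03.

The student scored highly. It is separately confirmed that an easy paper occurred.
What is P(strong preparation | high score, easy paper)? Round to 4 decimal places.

Under noisy-OR, P(high score | causes) = 1 − (1−0.03)·∏(1−qᵢ) over the active causes.
By total probability over both values of strong preparation:
  P(high score | easy paper) = 0.8739·0.95 + 0.931276·0.05
        = 0.830205 + 0.046564 = 0.876769
Configurations with strong preparation contribute 0.046564, so
  P(strong preparation | high score, easy paper) = 0.046564 / 0.876769 ≈ 0.0531

P(strong preparation | high score, easy paper) ≈ 0.0531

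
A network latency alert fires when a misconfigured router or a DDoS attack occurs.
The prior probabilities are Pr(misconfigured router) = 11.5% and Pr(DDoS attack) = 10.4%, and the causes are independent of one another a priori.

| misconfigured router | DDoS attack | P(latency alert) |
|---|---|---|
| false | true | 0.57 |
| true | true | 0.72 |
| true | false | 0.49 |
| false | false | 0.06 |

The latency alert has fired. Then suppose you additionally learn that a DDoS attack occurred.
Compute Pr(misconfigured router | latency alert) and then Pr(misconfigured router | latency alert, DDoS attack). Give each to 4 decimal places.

Pr(misconfigured router | latency alert) ≈ 0.3714; Pr(misconfigured router | latency alert, DDoS attack) ≈ 0.1410

For the numerator, keep only misconfigured router=true terms: 0.050490 + 0.008611 = 0.059101
Normalizer over all consistent configurations: 0.06·0.885·0.896 + 0.57·0.885·0.104 + 0.49·0.115·0.896 + 0.72·0.115·0.104 = 0.159142
P(misconfigured router | latency alert) = 0.059101/0.159142 ≈ 0.3714

Now condition on the additional information:
Weight on misconfigured router=true, given the evidence: 0.72*0.115 = 0.082800
Denominator P(latency alert | DDoS attack): 0.57*0.885 + 0.72*0.115 = 0.587250
P(misconfigured router | latency alert, DDoS attack) = 0.082800/0.587250 ≈ 0.1410
— DDoS attack explains away the evidence for misconfigured router.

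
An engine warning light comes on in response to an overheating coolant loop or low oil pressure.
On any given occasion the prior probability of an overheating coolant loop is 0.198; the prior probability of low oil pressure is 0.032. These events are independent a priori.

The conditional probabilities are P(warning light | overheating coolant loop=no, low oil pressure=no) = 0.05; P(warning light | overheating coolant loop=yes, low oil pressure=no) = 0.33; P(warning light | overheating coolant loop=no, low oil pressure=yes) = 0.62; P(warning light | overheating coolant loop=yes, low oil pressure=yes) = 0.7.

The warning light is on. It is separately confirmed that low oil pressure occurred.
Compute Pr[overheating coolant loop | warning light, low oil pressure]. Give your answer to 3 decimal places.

Pr[overheating coolant loop | warning light, low oil pressure] ≈ 0.218

For the numerator, keep only overheating coolant loop=true terms: 0.7*0.198 = 0.138600
Normalizer over all consistent configurations: 0.62*0.802 + 0.7*0.198 = 0.635840
P(overheating coolant loop | warning light, low oil pressure) = 0.138600/0.635840 ≈ 0.218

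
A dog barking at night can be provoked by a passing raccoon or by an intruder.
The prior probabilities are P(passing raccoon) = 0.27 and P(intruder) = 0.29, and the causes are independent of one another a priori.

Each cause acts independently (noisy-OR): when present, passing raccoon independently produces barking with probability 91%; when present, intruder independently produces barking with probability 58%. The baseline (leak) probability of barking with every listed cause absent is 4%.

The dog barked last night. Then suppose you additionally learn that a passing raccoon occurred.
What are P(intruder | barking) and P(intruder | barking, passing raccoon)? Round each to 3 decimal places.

Under noisy-OR, P(barking | causes) = 1 − (1−0.04)·∏(1−qᵢ) over the active causes.
Weight on intruder=true, given the evidence: 0.126343 + 0.075459 = 0.201802
Denominator P(barking): 0.04×0.73×0.71 + 0.5968×0.73×0.29 + 0.9136×0.27×0.71 + 0.963712×0.27×0.29 = 0.397671
Posterior = 0.201802 / 0.397671 ≈ 0.507

With the extra evidence:
By total probability over both values of intruder:
  P(barking | passing raccoon) = 0.9136*0.71 + 0.963712*0.29
        = 0.648656 + 0.279476 = 0.928132
The terms with intruder present sum to 0.279476, so
  P(intruder | barking, passing raccoon) = 0.279476 / 0.928132 ≈ 0.301

P(intruder | barking) ≈ 0.507; P(intruder | barking, passing raccoon) ≈ 0.301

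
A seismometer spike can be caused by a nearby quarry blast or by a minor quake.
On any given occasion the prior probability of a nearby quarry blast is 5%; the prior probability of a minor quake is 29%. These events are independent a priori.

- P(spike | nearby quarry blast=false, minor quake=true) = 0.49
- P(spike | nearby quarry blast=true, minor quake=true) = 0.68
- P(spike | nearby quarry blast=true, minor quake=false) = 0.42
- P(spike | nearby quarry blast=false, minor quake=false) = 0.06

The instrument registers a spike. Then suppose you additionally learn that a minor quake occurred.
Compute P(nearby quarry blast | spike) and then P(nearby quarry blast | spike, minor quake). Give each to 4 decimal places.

P(spike) = 0.06*0.95*0.71 + 0.49*0.95*0.29 + 0.42*0.05*0.71 + 0.68*0.05*0.29 = 0.040470 + 0.134995 + 0.014910 + 0.009860 = 0.200235
Of this, 0.024770 comes from 0.014910 + 0.009860 (the nearby quarry blast=true cases).
Hence the posterior is 0.024770/0.200235 ≈ 0.1237.

With the extra evidence:
Numerator (weight on configurations with nearby quarry blast): 0.68·0.05 = 0.034000
The normalizing constant is 0.49·0.95 + 0.68·0.05 = 0.499500
Posterior = 0.034000 / 0.499500 ≈ 0.0681
The drop from 0.1237 to 0.0681 is the explaining-away (discounting) effect.

P(nearby quarry blast | spike) ≈ 0.1237; P(nearby quarry blast | spike, minor quake) ≈ 0.0681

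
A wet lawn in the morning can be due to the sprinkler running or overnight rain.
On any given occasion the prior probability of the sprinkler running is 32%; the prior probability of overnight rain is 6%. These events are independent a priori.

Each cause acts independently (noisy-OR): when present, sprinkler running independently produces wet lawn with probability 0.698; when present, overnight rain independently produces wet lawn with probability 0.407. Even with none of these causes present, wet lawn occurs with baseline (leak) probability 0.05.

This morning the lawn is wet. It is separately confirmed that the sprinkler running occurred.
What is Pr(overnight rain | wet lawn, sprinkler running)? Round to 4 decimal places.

Pr(overnight rain | wet lawn, sprinkler running) ≈ 0.0691

Under noisy-OR, P(wet lawn | causes) = 1 − (1−0.05)·∏(1−qᵢ) over the active causes.
By total probability over both values of overnight rain:
  P(wet lawn | sprinkler running) = 0.7131×0.94 + 0.829868×0.06
        = 0.670314 + 0.049792 = 0.720106
Configurations with overnight rain contribute 0.049792, so
  P(overnight rain | wet lawn, sprinkler running) = 0.049792 / 0.720106 ≈ 0.0691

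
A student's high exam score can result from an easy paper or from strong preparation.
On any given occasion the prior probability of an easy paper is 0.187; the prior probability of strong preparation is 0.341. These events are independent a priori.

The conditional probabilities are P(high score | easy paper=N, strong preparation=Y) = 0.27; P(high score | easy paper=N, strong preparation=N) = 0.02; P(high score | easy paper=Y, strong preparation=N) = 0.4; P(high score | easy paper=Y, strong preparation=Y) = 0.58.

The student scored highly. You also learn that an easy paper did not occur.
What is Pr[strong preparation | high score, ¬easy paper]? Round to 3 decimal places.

Pr[strong preparation | high score, ¬easy paper] ≈ 0.875

P(high score | ¬easy paper) = 0.02*0.659 + 0.27*0.341 = 0.013180 + 0.092070 = 0.105250
Restricting to configurations with strong preparation present: 0.27*0.341 = 0.092070.
P(strong preparation | high score, ¬easy paper) = 0.092070 / 0.105250 ≈ 0.875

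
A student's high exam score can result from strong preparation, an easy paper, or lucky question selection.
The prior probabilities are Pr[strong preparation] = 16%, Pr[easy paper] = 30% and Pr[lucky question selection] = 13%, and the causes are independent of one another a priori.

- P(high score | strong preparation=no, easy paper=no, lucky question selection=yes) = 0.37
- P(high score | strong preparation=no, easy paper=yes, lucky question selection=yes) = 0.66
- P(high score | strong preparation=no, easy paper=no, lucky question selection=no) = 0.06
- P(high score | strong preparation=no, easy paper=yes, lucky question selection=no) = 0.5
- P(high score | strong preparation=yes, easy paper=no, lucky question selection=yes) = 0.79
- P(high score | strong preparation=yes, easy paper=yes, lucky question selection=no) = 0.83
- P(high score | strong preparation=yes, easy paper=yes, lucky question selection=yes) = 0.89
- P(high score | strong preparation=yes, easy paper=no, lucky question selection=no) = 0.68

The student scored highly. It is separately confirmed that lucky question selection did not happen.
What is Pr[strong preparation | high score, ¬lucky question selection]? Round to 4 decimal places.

Pr[strong preparation | high score, ¬lucky question selection] ≈ 0.4183

P(high score | ¬lucky question selection) = 0.06×0.84×0.7 + 0.5×0.84×0.3 + 0.68×0.16×0.7 + 0.83×0.16×0.3 = 0.035280 + 0.126000 + 0.076160 + 0.039840 = 0.277280
The strong preparation-present share is 0.076160 + 0.039840 = 0.116000.
Hence the posterior is 0.116000/0.277280 ≈ 0.4183.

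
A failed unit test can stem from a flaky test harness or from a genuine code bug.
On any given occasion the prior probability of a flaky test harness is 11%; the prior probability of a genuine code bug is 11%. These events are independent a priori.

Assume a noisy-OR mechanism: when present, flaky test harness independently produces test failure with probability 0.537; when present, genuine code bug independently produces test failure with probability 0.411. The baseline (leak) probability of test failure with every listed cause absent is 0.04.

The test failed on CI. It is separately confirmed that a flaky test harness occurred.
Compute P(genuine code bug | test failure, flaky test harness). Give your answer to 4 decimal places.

P(genuine code bug | test failure, flaky test harness) ≈ 0.1411

Under noisy-OR, P(test failure | causes) = 1 − (1−0.04)·∏(1−qᵢ) over the active causes.
P(test failure | flaky test harness) = 0.55552*0.89 + 0.738201*0.11 = 0.494413 + 0.081202 = 0.575615
Restricting to configurations with genuine code bug present: 0.738201*0.11 = 0.081202.
Hence the posterior is 0.081202/0.575615 ≈ 0.1411.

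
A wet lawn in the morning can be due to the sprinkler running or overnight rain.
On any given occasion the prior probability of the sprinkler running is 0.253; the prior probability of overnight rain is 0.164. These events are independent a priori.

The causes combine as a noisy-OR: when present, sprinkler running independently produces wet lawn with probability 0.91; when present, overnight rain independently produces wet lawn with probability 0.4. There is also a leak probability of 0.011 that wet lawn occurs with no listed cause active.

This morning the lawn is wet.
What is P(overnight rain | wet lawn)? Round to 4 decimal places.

Under noisy-OR, P(wet lawn | causes) = 1 − (1−0.011)·∏(1−qᵢ) over the active causes.
Weight on overnight rain=true, given the evidence: 0.049812 + 0.039276 = 0.089088
Denominator P(wet lawn): 0.011·0.747·0.836 + 0.4066·0.747·0.164 + 0.91099·0.253·0.836 + 0.946594·0.253·0.164 = 0.288639
Posterior = 0.089088 / 0.288639 ≈ 0.3086

P(overnight rain | wet lawn) ≈ 0.3086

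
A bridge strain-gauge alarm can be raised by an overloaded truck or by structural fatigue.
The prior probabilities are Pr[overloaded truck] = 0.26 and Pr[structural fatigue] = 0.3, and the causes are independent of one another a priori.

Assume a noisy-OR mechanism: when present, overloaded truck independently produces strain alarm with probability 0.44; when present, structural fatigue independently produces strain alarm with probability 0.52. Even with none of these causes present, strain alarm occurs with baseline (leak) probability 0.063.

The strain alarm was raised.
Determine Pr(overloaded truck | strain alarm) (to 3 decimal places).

Pr(overloaded truck | strain alarm) ≈ 0.483

Under noisy-OR, P(strain alarm | causes) = 1 − (1−0.063)·∏(1−qᵢ) over the active causes.
By total probability over the 4 (overloaded truck, structural fatigue) configurations:
  P(strain alarm) = 0.063×0.74×0.7 + 0.55024×0.74×0.3 + 0.47528×0.26×0.7 + 0.748134×0.26×0.3
        = 0.032634 + 0.122153 + 0.086501 + 0.058354 = 0.299642
The terms with overloaded truck present sum to 0.144855, so
  P(overloaded truck | strain alarm) = 0.144855 / 0.299642 ≈ 0.483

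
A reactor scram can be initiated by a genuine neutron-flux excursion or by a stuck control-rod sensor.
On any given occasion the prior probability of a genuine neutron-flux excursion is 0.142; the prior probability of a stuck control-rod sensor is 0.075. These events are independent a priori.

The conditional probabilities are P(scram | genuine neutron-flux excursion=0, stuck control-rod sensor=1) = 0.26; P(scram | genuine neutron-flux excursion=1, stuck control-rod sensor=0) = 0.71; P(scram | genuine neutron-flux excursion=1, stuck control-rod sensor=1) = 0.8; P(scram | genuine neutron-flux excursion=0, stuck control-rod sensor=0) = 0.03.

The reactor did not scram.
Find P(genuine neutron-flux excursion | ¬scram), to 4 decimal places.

P(genuine neutron-flux excursion | ¬scram) ≈ 0.0469

For the numerator, keep only genuine neutron-flux excursion=true terms: 0.038091 + 0.002130 = 0.040221
The normalizing constant is 0.97·0.858·0.925 + 0.74·0.858·0.075 + 0.29·0.142·0.925 + 0.2·0.142·0.075 = 0.857681
P(genuine neutron-flux excursion | ¬scram) = 0.040221/0.857681 ≈ 0.0469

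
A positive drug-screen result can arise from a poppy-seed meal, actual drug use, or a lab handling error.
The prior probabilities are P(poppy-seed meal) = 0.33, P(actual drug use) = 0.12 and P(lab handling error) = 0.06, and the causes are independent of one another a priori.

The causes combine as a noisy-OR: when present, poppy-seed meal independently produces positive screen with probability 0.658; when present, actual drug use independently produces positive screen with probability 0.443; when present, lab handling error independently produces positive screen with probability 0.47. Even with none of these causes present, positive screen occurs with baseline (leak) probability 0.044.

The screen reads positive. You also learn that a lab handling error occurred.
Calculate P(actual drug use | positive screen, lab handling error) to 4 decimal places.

Under noisy-OR, P(positive screen | causes) = 1 − (1−0.044)·∏(1−qᵢ) over the active causes.
P(positive screen | lab handling error) = 0.49332·0.67·0.88 + 0.717779·0.67·0.12 + 0.826715·0.33·0.88 + 0.903481·0.33·0.12 = 0.290861 + 0.057709 + 0.240078 + 0.035778 = 0.624426
Restricting to configurations with actual drug use present: 0.057709 + 0.035778 = 0.093487.
Hence the posterior is 0.093487/0.624426 ≈ 0.1497.

P(actual drug use | positive screen, lab handling error) ≈ 0.1497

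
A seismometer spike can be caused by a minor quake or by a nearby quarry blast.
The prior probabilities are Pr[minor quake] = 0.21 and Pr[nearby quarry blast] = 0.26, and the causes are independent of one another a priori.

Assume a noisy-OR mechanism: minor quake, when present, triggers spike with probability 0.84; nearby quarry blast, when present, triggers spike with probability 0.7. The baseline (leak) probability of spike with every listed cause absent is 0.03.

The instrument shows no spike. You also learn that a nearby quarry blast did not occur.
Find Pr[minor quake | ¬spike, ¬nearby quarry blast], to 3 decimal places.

Pr[minor quake | ¬spike, ¬nearby quarry blast] ≈ 0.041

Under noisy-OR, P(spike | causes) = 1 − (1−0.03)·∏(1−qᵢ) over the active causes.
P(¬spike | ¬nearby quarry blast) = 0.97*0.79 + 0.1552*0.21 = 0.766300 + 0.032592 = 0.798892
The minor quake-present share is 0.1552*0.21 = 0.032592.
P(minor quake | ¬spike, ¬nearby quarry blast) = 0.032592 / 0.798892 ≈ 0.041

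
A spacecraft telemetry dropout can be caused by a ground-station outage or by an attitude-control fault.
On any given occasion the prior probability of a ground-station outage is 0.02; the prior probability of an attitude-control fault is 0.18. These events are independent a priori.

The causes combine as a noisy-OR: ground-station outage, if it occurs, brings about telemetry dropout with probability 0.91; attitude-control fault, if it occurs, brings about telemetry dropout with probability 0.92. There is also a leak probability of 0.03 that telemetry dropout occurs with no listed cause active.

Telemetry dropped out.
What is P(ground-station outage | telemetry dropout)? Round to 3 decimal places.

Under noisy-OR, P(telemetry dropout | causes) = 1 − (1−0.03)·∏(1−qᵢ) over the active causes.
Sum P(telemetry dropout|·) weighted by the priors over the 4 (ground-station outage, attitude-control fault) configurations:
  P(telemetry dropout) = 0.03×0.98×0.82 + 0.9224×0.98×0.18 + 0.9127×0.02×0.82 + 0.993016×0.02×0.18
        = 0.024108 + 0.162711 + 0.014968 + 0.003575 = 0.205362
Keeping only the ground-station outage-present terms gives 0.018543, so
  P(ground-station outage | telemetry dropout) = 0.018543 / 0.205362 ≈ 0.090

P(ground-station outage | telemetry dropout) ≈ 0.090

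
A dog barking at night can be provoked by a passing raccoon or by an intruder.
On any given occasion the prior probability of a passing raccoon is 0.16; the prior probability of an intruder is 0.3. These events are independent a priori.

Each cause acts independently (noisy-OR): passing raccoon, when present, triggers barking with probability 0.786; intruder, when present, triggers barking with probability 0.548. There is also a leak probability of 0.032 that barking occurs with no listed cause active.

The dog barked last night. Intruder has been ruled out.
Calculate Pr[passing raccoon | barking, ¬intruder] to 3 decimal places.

Pr[passing raccoon | barking, ¬intruder] ≈ 0.825

Under noisy-OR, P(barking | causes) = 1 − (1−0.032)·∏(1−qᵢ) over the active causes.
Weight on passing raccoon=true, given the evidence: 0.792848·0.16 = 0.126856
Denominator P(barking | ¬intruder): 0.032·0.84 + 0.792848·0.16 = 0.153736
P(passing raccoon | barking, ¬intruder) = 0.126856/0.153736 ≈ 0.825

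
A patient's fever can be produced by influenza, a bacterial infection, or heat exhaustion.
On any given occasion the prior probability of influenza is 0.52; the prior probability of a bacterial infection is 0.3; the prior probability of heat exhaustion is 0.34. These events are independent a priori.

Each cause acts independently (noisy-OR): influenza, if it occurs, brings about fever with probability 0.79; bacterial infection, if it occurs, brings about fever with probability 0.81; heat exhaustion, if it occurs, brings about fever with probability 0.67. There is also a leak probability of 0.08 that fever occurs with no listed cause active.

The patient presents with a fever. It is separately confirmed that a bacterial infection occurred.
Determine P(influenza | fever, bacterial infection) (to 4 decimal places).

Under noisy-OR, P(fever | causes) = 1 − (1−0.08)·∏(1−qᵢ) over the active causes.
Enumerate the 4 (influenza, heat exhaustion) configurations and weight by the priors:
  P(fever | bacterial infection) = 0.8252*0.48*0.66 + 0.942316*0.48*0.34 + 0.963292*0.52*0.66 + 0.987886*0.52*0.34
        = 0.261423 + 0.153786 + 0.330602 + 0.174658 = 0.920469
Configurations with influenza contribute 0.505260, so
  P(influenza | fever, bacterial infection) = 0.505260 / 0.920469 ≈ 0.5489

P(influenza | fever, bacterial infection) ≈ 0.5489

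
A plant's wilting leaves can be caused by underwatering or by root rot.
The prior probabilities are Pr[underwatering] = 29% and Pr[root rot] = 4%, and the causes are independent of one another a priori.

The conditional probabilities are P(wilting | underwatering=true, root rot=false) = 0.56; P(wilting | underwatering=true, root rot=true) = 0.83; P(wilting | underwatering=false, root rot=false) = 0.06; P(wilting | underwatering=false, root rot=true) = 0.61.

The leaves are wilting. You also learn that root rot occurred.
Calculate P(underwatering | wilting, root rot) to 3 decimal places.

P(wilting | root rot) = 0.61*0.71 + 0.83*0.29 = 0.433100 + 0.240700 = 0.673800
Of this, 0.240700 comes from 0.83*0.29 (the underwatering=true cases).
P(underwatering | wilting, root rot) = 0.240700 / 0.673800 ≈ 0.357

P(underwatering | wilting, root rot) ≈ 0.357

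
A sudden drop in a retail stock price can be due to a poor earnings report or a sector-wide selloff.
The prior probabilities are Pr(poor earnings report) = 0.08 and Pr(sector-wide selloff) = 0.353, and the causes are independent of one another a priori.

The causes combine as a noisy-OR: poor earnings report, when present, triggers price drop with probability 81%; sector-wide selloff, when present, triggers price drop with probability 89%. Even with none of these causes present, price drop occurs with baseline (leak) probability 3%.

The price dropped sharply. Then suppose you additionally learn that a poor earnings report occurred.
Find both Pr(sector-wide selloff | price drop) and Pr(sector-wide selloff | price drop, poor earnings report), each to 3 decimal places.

Pr(sector-wide selloff | price drop) ≈ 0.841; Pr(sector-wide selloff | price drop, poor earnings report) ≈ 0.396

Under noisy-OR, P(price drop | causes) = 1 − (1−0.03)·∏(1−qᵢ) over the active causes.
P(price drop) = 0.03×0.92×0.647 + 0.8933×0.92×0.353 + 0.8157×0.08×0.647 + 0.979727×0.08×0.353 = 0.017857 + 0.290108 + 0.042221 + 0.027667 = 0.377853
Of this, 0.317775 comes from 0.290108 + 0.027667 (the sector-wide selloff=true cases).
P(sector-wide selloff | price drop) = 0.317775 / 0.377853 ≈ 0.841

With the extra evidence:
P(price drop | poor earnings report) = 0.8157·0.647 + 0.979727·0.353 = 0.527758 + 0.345844 = 0.873602
Of this, 0.345844 comes from 0.979727·0.353 (the sector-wide selloff=true cases).
P(sector-wide selloff | price drop, poor earnings report) = 0.345844 / 0.873602 ≈ 0.396
The drop from 0.841 to 0.396 is the explaining-away (discounting) effect.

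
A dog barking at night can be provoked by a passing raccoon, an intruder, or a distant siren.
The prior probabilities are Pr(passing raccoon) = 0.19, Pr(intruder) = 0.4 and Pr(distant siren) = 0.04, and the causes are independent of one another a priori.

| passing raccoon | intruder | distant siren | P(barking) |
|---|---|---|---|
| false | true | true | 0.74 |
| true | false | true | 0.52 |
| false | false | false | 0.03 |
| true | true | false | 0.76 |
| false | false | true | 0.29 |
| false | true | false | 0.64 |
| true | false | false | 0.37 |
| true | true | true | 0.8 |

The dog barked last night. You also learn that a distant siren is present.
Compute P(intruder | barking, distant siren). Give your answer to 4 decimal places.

P(intruder | barking, distant siren) ≈ 0.6002

P(barking | distant siren) = 0.29*0.81*0.6 + 0.74*0.81*0.4 + 0.52*0.19*0.6 + 0.8*0.19*0.4 = 0.140940 + 0.239760 + 0.059280 + 0.060800 = 0.500780
Of this, 0.300560 comes from 0.239760 + 0.060800 (the intruder=true cases).
So P(intruder | barking, distant siren) = 0.300560/0.500780 ≈ 0.6002.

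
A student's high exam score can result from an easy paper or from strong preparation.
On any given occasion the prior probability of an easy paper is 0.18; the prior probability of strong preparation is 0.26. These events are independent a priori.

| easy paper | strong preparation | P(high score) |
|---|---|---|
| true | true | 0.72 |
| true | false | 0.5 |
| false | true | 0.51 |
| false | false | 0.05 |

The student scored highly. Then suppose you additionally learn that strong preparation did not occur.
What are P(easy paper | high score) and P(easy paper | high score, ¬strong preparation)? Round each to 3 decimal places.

Enumerate the 4 (easy paper, strong preparation) configurations and weight by the priors:
  P(high score) = 0.05*0.82*0.74 + 0.51*0.82*0.26 + 0.5*0.18*0.74 + 0.72*0.18*0.26
        = 0.030340 + 0.108732 + 0.066600 + 0.033696 = 0.239368
The terms with easy paper present sum to 0.100296, so
  P(easy paper | high score) = 0.100296 / 0.239368 ≈ 0.419

Now condition on the additional information:
Sum P(high score|·) weighted by the priors over both values of easy paper:
  P(high score | ¬strong preparation) = 0.05*0.82 + 0.5*0.18
        = 0.041000 + 0.090000 = 0.131000
The terms with easy paper present sum to 0.090000, so
  P(easy paper | high score, ¬strong preparation) = 0.090000 / 0.131000 ≈ 0.687
With strong preparation excluded, easy paper must carry more of the explanatory weight for the high score.

P(easy paper | high score) ≈ 0.419; P(easy paper | high score, ¬strong preparation) ≈ 0.687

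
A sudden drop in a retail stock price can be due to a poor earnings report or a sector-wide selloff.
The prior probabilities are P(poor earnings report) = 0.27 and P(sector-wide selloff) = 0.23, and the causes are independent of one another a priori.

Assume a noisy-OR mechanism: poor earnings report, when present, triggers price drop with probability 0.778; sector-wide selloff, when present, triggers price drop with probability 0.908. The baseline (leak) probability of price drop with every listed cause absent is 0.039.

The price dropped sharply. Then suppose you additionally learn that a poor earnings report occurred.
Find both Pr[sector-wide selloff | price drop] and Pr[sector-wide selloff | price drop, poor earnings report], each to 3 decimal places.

Under noisy-OR, P(price drop | causes) = 1 − (1−0.039)·∏(1−qᵢ) over the active causes.
P(price drop) = 0.039·0.73·0.77 + 0.911588·0.73·0.23 + 0.786658·0.27·0.77 + 0.980373·0.27·0.23 = 0.021922 + 0.153056 + 0.163546 + 0.060881 = 0.399405
The sector-wide selloff-present share is 0.153056 + 0.060881 = 0.213937.
So P(sector-wide selloff | price drop) = 0.213937/0.399405 ≈ 0.536.

With the extra evidence:
For the numerator, keep only sector-wide selloff=true terms: 0.980373*0.23 = 0.225486
The normalizing constant is 0.786658*0.77 + 0.980373*0.23 = 0.831213
Posterior = 0.225486 / 0.831213 ≈ 0.271
This is intercausal reasoning (explaining away): once poor earnings report accounts for the price drop, sector-wide selloff becomes less likely.

Pr[sector-wide selloff | price drop] ≈ 0.536; Pr[sector-wide selloff | price drop, poor earnings report] ≈ 0.271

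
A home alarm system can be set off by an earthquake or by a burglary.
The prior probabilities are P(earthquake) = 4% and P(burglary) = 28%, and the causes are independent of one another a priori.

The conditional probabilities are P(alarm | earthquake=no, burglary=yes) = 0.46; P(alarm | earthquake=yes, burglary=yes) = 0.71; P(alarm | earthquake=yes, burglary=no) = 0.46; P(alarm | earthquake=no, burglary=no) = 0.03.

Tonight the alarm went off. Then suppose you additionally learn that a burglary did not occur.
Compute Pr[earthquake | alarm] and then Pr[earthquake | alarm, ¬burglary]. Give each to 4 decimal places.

Pr[earthquake | alarm] ≈ 0.1280; Pr[earthquake | alarm, ¬burglary] ≈ 0.3898

Weight on earthquake=true, given the evidence: 0.013248 + 0.007952 = 0.021200
Normalizer over all consistent configurations: 0.03×0.96×0.72 + 0.46×0.96×0.28 + 0.46×0.04×0.72 + 0.71×0.04×0.28 = 0.165584
P(earthquake | alarm) = 0.021200/0.165584 ≈ 0.1280

Now also conditioning on burglary≠true:
P(alarm | ¬burglary) = 0.03×0.96 + 0.46×0.04 = 0.028800 + 0.018400 = 0.047200
Of this, 0.018400 comes from 0.46×0.04 (the earthquake=true cases).
P(earthquake | alarm, ¬burglary) = 0.018400 / 0.047200 ≈ 0.3898
With burglary excluded, earthquake must carry more of the explanatory weight for the alarm.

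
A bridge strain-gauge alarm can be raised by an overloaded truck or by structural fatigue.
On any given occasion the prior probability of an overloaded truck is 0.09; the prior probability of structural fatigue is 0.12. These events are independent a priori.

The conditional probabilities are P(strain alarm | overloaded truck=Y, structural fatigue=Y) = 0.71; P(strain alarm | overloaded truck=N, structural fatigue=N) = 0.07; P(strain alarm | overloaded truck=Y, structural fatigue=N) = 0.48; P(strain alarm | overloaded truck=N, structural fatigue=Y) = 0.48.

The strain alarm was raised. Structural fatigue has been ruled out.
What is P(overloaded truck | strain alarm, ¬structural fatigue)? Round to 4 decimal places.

P(overloaded truck | strain alarm, ¬structural fatigue) ≈ 0.4041

Numerator (weight on configurations with overloaded truck): 0.48*0.09 = 0.043200
The normalizing constant is 0.07*0.91 + 0.48*0.09 = 0.106900
Posterior = 0.043200 / 0.106900 ≈ 0.4041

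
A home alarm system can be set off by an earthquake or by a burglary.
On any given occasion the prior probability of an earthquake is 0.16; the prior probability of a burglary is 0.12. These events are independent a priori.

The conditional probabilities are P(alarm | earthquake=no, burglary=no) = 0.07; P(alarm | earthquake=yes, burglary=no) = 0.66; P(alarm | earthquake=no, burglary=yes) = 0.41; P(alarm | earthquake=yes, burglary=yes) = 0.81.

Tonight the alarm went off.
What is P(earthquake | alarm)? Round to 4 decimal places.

For the numerator, keep only earthquake=true terms: 0.092928 + 0.015552 = 0.108480
The normalizing constant is 0.07×0.84×0.88 + 0.41×0.84×0.12 + 0.66×0.16×0.88 + 0.81×0.16×0.12 = 0.201552
P(earthquake | alarm) = 0.108480/0.201552 ≈ 0.5382

P(earthquake | alarm) ≈ 0.5382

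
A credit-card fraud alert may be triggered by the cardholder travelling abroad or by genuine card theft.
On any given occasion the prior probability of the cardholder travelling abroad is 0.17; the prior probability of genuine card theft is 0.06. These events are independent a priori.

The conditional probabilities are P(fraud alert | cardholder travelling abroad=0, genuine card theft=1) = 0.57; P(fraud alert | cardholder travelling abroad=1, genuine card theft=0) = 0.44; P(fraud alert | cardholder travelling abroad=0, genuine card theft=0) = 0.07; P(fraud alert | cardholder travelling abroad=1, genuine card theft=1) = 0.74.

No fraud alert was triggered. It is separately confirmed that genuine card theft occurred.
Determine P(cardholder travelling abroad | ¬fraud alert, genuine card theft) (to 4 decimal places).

By total probability over both values of cardholder travelling abroad:
  P(¬fraud alert | genuine card theft) = 0.43·0.83 + 0.26·0.17
        = 0.356900 + 0.044200 = 0.401100
Keeping only the cardholder travelling abroad-present terms gives 0.044200, so
  P(cardholder travelling abroad | ¬fraud alert, genuine card theft) = 0.044200 / 0.401100 ≈ 0.1102

P(cardholder travelling abroad | ¬fraud alert, genuine card theft) ≈ 0.1102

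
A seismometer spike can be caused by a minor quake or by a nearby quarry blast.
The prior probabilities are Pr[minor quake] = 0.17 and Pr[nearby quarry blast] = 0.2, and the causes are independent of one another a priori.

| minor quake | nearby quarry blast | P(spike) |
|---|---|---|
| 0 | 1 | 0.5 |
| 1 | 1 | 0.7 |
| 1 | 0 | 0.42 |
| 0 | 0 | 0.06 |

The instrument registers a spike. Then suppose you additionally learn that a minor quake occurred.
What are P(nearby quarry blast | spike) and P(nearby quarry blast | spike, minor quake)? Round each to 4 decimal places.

Enumerate the 4 (minor quake, nearby quarry blast) configurations and weight by the priors:
  P(spike) = 0.06·0.83·0.8 + 0.5·0.83·0.2 + 0.42·0.17·0.8 + 0.7·0.17·0.2
        = 0.039840 + 0.083000 + 0.057120 + 0.023800 = 0.203760
Configurations with nearby quarry blast contribute 0.106800, so
  P(nearby quarry blast | spike) = 0.106800 / 0.203760 ≈ 0.5241

Now also conditioning on minor quake=true:
Sum P(spike|·) weighted by the priors over both values of nearby quarry blast:
  P(spike | minor quake) = 0.42·0.8 + 0.7·0.2
        = 0.336000 + 0.140000 = 0.476000
Keeping only the nearby quarry blast-present terms gives 0.140000, so
  P(nearby quarry blast | spike, minor quake) = 0.140000 / 0.476000 ≈ 0.2941

P(nearby quarry blast | spike) ≈ 0.5241; P(nearby quarry blast | spike, minor quake) ≈ 0.2941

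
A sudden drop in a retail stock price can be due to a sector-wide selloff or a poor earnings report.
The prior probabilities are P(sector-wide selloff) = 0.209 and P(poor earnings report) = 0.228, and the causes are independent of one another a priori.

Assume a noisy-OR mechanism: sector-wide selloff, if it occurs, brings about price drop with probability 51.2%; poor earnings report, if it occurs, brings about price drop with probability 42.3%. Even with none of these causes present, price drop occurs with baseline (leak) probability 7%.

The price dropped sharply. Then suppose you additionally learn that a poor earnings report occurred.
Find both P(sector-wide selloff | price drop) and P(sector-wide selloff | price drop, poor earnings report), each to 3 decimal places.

P(sector-wide selloff | price drop) ≈ 0.494; P(sector-wide selloff | price drop, poor earnings report) ≈ 0.296

Under noisy-OR, P(price drop | causes) = 1 − (1−0.07)·∏(1−qᵢ) over the active causes.
P(price drop) = 0.07·0.791·0.772 + 0.46339·0.791·0.228 + 0.54616·0.209·0.772 + 0.738134·0.209·0.228 = 0.042746 + 0.083571 + 0.088122 + 0.035174 = 0.249613
Of this, 0.123296 comes from 0.088122 + 0.035174 (the sector-wide selloff=true cases).
P(sector-wide selloff | price drop) = 0.123296 / 0.249613 ≈ 0.494

Now condition on the additional information:
For the numerator, keep only sector-wide selloff=true terms: 0.738134*0.209 = 0.154270
Normalizer over all consistent configurations: 0.46339*0.791 + 0.738134*0.209 = 0.520811
Posterior = 0.154270 / 0.520811 ≈ 0.296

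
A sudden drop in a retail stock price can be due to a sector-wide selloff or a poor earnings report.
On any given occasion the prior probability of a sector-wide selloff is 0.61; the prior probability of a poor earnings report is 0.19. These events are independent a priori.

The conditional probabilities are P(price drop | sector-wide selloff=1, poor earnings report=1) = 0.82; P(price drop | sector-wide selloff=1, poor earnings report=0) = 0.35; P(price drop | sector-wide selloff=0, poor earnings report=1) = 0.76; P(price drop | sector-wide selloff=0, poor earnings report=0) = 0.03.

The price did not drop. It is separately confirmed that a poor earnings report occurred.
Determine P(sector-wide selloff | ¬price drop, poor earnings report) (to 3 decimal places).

P(sector-wide selloff | ¬price drop, poor earnings report) ≈ 0.540

P(¬price drop | poor earnings report) = 0.24·0.39 + 0.18·0.61 = 0.093600 + 0.109800 = 0.203400
Restricting to configurations with sector-wide selloff present: 0.18·0.61 = 0.109800.
So P(sector-wide selloff | ¬price drop, poor earnings report) = 0.109800/0.203400 ≈ 0.540.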